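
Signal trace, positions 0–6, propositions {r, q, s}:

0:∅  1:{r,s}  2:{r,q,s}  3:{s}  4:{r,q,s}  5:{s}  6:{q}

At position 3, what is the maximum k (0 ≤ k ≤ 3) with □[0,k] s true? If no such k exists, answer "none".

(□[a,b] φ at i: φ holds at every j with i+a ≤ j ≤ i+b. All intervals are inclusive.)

2

s must hold from j=3 onward; find where it first fails.
  j=3: holds
  j=4: holds
  j=5: holds
  j=6: fails
Holds on [3,5], so largest k = 2.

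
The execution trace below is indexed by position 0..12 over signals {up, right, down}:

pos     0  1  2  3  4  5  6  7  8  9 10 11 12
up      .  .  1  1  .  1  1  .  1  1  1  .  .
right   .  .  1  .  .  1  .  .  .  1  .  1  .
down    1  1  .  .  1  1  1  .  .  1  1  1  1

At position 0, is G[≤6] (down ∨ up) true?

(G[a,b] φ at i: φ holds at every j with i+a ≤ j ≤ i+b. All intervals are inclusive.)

True

Check (down ∨ up) at every j in [0,6]:
  j=0: true
  j=1: true
  j=2: true
  j=3: true
  j=4: true
  j=5: true
  j=6: true
All positions satisfy it → formula holds.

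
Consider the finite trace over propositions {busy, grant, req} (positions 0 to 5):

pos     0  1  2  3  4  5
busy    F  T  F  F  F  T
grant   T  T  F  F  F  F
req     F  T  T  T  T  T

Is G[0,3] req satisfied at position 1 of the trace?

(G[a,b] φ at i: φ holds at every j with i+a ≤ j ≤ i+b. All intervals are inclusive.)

Check req at every j in [1,4]:
  j=1: true
  j=2: true
  j=3: true
  j=4: true
All positions satisfy it → formula holds.

Holds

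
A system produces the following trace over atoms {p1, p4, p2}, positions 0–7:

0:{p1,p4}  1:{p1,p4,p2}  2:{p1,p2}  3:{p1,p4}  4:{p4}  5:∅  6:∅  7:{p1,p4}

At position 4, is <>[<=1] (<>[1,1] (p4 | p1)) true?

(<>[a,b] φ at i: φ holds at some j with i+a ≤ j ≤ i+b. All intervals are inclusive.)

No

Check <>[1,1] (p4 | p1) at each j in [4,5]:
  j=4: fails (none in [5,5])
  j=5: fails (none in [6,6])
No position in the window satisfies it → formula fails.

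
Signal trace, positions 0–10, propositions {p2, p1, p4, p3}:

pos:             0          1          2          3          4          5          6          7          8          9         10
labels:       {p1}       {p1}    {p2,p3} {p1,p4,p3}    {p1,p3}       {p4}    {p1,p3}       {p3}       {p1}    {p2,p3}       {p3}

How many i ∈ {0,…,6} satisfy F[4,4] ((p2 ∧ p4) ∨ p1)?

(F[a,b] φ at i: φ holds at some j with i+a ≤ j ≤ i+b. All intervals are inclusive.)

3

Evaluate at each i in [0,6]:
  i=0: ✓ (witness j=4)
  i=1: ✗ (none in [5,5])
  i=2: ✓ (witness j=6)
  i=3: ✗ (none in [7,7])
  i=4: ✓ (witness j=8)
  i=5: ✗ (none in [9,9])
  i=6: ✗ (none in [10,10])
Positions where it holds: {0, 2, 4} → 3.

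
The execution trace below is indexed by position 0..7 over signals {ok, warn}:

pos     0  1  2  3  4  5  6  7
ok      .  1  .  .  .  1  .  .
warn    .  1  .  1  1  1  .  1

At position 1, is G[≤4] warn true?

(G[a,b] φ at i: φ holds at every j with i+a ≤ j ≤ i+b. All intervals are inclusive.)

No

Check warn at every j in [1,5]:
  j=1: true
  j=2: false
  j=3: true
  j=4: true
  j=5: true
Fails at j=2 → formula fails.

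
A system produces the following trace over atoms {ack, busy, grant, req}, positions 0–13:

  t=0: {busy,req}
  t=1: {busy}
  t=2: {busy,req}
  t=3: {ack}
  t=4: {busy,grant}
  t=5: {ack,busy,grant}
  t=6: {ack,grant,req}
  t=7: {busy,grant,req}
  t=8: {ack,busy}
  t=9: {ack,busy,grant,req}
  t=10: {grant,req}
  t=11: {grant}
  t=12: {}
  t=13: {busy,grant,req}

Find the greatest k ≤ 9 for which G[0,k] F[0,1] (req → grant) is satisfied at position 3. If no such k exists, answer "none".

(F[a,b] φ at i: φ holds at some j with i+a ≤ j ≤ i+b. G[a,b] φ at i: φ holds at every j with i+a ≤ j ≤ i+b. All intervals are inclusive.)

9

F[0,1] (req → grant) must hold from j=3 onward; find where it first fails.
  j=3: holds
  j=4: holds
  j=5: holds
  j=6: holds
  j=7: holds
  j=8: holds
  j=9: holds
  j=10: holds
  j=11: holds
  j=12: holds
Holds through j=12; largest k = 9.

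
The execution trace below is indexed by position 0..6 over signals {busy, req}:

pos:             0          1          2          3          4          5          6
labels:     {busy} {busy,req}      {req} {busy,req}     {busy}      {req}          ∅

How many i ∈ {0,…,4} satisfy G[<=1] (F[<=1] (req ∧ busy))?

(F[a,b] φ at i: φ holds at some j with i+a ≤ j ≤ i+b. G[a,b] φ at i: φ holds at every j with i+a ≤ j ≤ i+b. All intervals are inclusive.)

3

Evaluate at each i in [0,4]:
  i=0: ✓ (all of [0,1])
  i=1: ✓ (all of [1,2])
  i=2: ✓ (all of [2,3])
  i=3: ✗ (fails at j=4)
  i=4: ✗ (fails at j=4)
Positions where it holds: {0, 1, 2} → 3.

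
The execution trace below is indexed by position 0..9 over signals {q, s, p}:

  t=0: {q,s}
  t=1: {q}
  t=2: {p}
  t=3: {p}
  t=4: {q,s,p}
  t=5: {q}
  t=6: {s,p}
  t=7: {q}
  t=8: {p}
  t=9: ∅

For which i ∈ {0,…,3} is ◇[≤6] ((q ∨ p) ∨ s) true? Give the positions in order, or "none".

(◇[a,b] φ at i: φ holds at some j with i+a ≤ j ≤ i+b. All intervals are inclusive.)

Evaluate at each i in [0,3]:
  i=0: ✓ (witness j=0)
  i=1: ✓ (witness j=1)
  i=2: ✓ (witness j=2)
  i=3: ✓ (witness j=3)

0, 1, 2, 3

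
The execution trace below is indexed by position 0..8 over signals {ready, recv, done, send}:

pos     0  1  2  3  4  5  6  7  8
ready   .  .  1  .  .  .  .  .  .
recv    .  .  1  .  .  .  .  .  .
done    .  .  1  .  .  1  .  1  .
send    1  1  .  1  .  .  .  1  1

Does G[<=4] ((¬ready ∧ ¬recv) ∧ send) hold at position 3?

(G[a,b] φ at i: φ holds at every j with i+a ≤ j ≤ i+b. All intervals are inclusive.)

False

Check ((¬ready ∧ ¬recv) ∧ send) at every j in [3,7]:
  j=3: true
  j=4: false
  j=5: false
  j=6: false
  j=7: true
Fails at j=4 → formula fails.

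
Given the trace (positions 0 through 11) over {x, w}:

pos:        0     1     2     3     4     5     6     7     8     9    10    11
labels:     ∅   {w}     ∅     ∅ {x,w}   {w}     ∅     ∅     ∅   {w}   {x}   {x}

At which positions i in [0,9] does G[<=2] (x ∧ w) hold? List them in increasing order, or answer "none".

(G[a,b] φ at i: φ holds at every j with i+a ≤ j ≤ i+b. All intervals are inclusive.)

Evaluate at each i in [0,9]:
  i=0: ✗ (fails at j=0)
  i=1: ✗ (fails at j=1)
  i=2: ✗ (fails at j=2)
  i=3: ✗ (fails at j=3)
  i=4: ✗ (fails at j=5)
  i=5: ✗ (fails at j=5)
  i=6: ✗ (fails at j=6)
  i=7: ✗ (fails at j=7)
  i=8: ✗ (fails at j=8)
  i=9: ✗ (fails at j=9)

none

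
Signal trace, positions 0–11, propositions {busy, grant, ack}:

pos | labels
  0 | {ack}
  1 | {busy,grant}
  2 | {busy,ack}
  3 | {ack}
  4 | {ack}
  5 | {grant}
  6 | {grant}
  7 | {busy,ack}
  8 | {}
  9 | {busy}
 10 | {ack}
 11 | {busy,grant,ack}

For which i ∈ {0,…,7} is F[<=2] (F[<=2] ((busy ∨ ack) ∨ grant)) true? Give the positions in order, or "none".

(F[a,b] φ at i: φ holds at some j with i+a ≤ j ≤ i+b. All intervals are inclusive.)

0, 1, 2, 3, 4, 5, 6, 7

Evaluate at each i in [0,7]:
  i=0: ✓ (witness j=0)
  i=1: ✓ (witness j=1)
  i=2: ✓ (witness j=2)
  i=3: ✓ (witness j=3)
  i=4: ✓ (witness j=4)
  i=5: ✓ (witness j=5)
  i=6: ✓ (witness j=6)
  i=7: ✓ (witness j=7)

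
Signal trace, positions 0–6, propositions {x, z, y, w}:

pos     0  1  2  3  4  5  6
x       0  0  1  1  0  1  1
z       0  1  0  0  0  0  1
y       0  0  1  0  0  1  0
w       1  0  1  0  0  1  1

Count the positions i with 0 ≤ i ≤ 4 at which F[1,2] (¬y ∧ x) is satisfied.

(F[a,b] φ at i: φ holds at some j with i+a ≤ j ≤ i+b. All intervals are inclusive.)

3

Evaluate at each i in [0,4]:
  i=0: ✗ (none in [1,2])
  i=1: ✓ (witness j=3)
  i=2: ✓ (witness j=3)
  i=3: ✗ (none in [4,5])
  i=4: ✓ (witness j=6)
Positions where it holds: {1, 2, 4} → 3.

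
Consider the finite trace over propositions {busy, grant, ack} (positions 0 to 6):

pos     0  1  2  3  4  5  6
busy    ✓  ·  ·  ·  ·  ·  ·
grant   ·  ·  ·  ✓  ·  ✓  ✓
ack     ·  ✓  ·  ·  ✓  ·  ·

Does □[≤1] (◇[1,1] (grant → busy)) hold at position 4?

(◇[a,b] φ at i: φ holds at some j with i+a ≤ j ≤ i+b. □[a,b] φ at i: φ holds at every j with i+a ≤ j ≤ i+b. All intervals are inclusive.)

No

Check ◇[1,1] (grant → busy) at every j in [4,5]:
  j=4: fails (none in [5,5])
  j=5: fails (none in [6,6])
Fails at j=4 → formula fails.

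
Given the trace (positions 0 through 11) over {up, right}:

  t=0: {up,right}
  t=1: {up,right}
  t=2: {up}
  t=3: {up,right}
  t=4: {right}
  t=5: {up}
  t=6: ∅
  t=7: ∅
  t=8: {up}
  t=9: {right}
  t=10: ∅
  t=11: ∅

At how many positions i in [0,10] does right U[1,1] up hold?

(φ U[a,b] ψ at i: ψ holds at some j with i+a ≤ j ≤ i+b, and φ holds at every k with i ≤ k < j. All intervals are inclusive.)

Evaluate at each i in [0,10]:
  i=0: ✓ (rhs at j=1; lhs holds on [0,0])
  i=1: ✓ (rhs at j=2; lhs holds on [1,1])
  i=2: ✗ (lhs fails at k=2 before rhs at j=3)
  i=3: ✗ (no rhs in [4,4])
  i=4: ✓ (rhs at j=5; lhs holds on [4,4])
  i=5: ✗ (no rhs in [6,6])
  i=6: ✗ (no rhs in [7,7])
  i=7: ✗ (lhs fails at k=7 before rhs at j=8)
  i=8: ✗ (no rhs in [9,9])
  i=9: ✗ (no rhs in [10,10])
  i=10: ✗ (no rhs in [11,11])
Positions where it holds: {0, 1, 4} → 3.

3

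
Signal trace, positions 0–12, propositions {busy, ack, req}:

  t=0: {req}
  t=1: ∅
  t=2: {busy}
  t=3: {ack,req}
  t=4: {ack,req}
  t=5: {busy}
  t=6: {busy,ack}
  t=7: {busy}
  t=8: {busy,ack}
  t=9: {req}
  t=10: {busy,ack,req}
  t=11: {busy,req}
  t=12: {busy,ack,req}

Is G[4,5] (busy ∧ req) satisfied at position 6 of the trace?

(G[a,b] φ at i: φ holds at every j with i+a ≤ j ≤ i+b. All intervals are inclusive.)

Yes

Check (busy ∧ req) at every j in [10,11]:
  j=10: true
  j=11: true
All positions satisfy it → formula holds.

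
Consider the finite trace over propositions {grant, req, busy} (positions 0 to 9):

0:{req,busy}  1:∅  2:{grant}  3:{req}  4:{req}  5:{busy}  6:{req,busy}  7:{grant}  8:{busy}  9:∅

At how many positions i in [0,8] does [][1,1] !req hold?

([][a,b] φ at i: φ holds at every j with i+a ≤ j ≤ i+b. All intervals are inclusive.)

6

Evaluate at each i in [0,8]:
  i=0: ✓ (all of [1,1])
  i=1: ✓ (all of [2,2])
  i=2: ✗ (fails at j=3)
  i=3: ✗ (fails at j=4)
  i=4: ✓ (all of [5,5])
  i=5: ✗ (fails at j=6)
  i=6: ✓ (all of [7,7])
  i=7: ✓ (all of [8,8])
  i=8: ✓ (all of [9,9])
Positions where it holds: {0, 1, 4, 6, 7, 8} → 6.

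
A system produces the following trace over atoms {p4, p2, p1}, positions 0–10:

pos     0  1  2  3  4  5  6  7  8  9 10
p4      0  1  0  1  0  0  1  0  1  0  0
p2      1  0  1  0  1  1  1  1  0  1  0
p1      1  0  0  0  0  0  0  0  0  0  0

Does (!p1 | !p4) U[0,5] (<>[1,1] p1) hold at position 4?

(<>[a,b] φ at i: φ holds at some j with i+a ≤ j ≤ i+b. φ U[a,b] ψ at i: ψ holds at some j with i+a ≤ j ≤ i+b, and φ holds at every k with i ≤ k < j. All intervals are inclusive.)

Need some j in [4,9] with <>[1,1] p1, and (!p1 | !p4) at every k in [4,j-1].
  j=4: <>[1,1] p1 — fails (none in [5,5]).
  j=5: <>[1,1] p1 — fails (none in [6,6]).
  j=6: <>[1,1] p1 — fails (none in [7,7]).
  j=7: <>[1,1] p1 — fails (none in [8,8]).
  j=8: <>[1,1] p1 — fails (none in [9,9]).
  j=9: <>[1,1] p1 — fails (none in [10,10]).
No j in the window works → until fails.

False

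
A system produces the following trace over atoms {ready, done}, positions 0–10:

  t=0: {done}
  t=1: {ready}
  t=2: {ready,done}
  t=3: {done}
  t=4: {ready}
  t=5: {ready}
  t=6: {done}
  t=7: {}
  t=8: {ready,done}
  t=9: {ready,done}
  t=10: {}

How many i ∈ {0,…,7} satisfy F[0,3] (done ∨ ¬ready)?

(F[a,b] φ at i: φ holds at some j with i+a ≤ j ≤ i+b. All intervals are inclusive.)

Evaluate at each i in [0,7]:
  i=0: ✓ (witness j=0)
  i=1: ✓ (witness j=2)
  i=2: ✓ (witness j=2)
  i=3: ✓ (witness j=3)
  i=4: ✓ (witness j=6)
  i=5: ✓ (witness j=6)
  i=6: ✓ (witness j=6)
  i=7: ✓ (witness j=7)
Positions where it holds: {0, 1, 2, 3, 4, 5, 6, 7} → 8.

8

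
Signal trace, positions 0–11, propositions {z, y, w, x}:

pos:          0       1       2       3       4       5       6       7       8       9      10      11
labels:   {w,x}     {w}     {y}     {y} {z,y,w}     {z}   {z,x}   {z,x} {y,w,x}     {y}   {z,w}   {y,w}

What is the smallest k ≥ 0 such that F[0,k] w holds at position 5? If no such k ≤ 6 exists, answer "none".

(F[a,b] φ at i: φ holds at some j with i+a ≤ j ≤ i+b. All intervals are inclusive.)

3

Scan j = 5,6,… for w:
  j=5: fails
  j=6: fails
  j=7: fails
  j=8: holds
First hit at j=8, so smallest k = 8-5 = 3.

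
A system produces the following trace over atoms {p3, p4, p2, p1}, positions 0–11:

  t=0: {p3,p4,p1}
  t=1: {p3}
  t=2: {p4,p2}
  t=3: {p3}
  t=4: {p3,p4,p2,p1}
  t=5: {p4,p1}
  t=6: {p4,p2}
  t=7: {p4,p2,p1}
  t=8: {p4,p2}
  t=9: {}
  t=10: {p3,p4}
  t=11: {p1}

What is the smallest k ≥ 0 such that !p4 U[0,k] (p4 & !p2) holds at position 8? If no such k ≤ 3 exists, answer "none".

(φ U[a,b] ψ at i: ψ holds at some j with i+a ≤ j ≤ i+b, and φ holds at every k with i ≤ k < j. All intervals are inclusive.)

none

Need earliest j ≥ 8 with (p4 & !p2), and !p4 at every k in [8,j-1].
  j=8: rhs fails.
  j=9: rhs fails.
  j=10: rhs holds but lhs fails at k=8.
  j=11: rhs fails.
No witness within the range → none.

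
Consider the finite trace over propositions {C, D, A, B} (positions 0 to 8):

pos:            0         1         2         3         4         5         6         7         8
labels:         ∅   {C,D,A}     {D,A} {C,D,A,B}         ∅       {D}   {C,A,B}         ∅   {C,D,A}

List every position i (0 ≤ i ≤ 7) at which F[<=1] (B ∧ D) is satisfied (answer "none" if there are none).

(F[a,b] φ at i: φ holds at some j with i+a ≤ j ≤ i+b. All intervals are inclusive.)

Evaluate at each i in [0,7]:
  i=0: ✗ (none in [0,1])
  i=1: ✗ (none in [1,2])
  i=2: ✓ (witness j=3)
  i=3: ✓ (witness j=3)
  i=4: ✗ (none in [4,5])
  i=5: ✗ (none in [5,6])
  i=6: ✗ (none in [6,7])
  i=7: ✗ (none in [7,8])

2, 3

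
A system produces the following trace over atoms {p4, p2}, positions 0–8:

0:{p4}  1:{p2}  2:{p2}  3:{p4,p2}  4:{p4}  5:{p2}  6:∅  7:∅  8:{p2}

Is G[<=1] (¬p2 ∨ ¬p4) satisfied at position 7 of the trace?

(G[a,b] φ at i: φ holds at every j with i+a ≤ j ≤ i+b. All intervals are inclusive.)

Check (¬p2 ∨ ¬p4) at every j in [7,8]:
  j=7: true
  j=8: true
All positions satisfy it → formula holds.

True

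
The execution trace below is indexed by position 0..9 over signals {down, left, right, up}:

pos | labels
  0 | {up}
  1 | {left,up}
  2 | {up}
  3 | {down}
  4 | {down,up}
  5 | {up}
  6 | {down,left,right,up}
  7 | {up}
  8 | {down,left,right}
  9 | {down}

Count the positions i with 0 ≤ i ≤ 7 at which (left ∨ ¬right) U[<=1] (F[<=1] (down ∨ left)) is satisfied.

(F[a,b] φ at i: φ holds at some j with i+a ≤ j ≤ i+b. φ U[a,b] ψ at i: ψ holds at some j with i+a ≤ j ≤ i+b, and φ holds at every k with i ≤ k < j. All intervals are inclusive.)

Evaluate at each i in [0,7]:
  i=0: ✓ (rhs at j=0)
  i=1: ✓ (rhs at j=1)
  i=2: ✓ (rhs at j=2)
  i=3: ✓ (rhs at j=3)
  i=4: ✓ (rhs at j=4)
  i=5: ✓ (rhs at j=5)
  i=6: ✓ (rhs at j=6)
  i=7: ✓ (rhs at j=7)
Positions where it holds: {0, 1, 2, 3, 4, 5, 6, 7} → 8.

8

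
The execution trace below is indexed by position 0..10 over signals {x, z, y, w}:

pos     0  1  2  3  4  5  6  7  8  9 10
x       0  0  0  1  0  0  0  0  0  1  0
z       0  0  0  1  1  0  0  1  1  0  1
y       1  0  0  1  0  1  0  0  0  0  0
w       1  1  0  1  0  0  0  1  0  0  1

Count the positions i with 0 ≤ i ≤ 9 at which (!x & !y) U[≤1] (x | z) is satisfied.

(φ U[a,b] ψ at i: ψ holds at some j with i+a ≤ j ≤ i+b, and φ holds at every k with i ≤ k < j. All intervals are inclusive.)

7

Evaluate at each i in [0,9]:
  i=0: ✗ (no rhs in [0,1])
  i=1: ✗ (no rhs in [1,2])
  i=2: ✓ (rhs at j=3; lhs holds on [2,2])
  i=3: ✓ (rhs at j=3)
  i=4: ✓ (rhs at j=4)
  i=5: ✗ (no rhs in [5,6])
  i=6: ✓ (rhs at j=7; lhs holds on [6,6])
  i=7: ✓ (rhs at j=7)
  i=8: ✓ (rhs at j=8)
  i=9: ✓ (rhs at j=9)
Positions where it holds: {2, 3, 4, 6, 7, 8, 9} → 7.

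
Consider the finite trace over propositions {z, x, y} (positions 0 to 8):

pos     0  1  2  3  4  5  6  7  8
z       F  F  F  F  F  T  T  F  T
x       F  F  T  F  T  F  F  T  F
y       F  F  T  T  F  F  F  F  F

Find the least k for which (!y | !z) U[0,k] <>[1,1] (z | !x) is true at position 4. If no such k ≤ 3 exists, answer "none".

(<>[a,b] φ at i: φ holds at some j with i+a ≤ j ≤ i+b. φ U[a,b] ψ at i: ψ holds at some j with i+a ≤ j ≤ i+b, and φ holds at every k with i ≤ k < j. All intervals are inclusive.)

0

Need earliest j ≥ 4 with <>[1,1] (z | !x), and (!y | !z) at every k in [4,j-1].
  j=4: rhs holds (empty prefix). k = 0.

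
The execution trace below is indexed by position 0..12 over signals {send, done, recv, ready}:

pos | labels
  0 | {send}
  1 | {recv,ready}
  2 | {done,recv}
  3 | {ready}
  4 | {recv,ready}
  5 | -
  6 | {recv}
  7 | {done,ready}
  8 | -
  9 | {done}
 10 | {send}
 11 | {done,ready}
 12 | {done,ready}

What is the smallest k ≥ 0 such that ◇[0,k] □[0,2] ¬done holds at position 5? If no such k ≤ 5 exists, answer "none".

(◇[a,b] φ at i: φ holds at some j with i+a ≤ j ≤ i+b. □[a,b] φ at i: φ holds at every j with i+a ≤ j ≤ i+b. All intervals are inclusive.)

Scan j = 5,6,… for □[0,2] ¬done:
  j=5: fails
  j=6: fails
  j=7: fails
  j=8: fails
  j=9: fails
  j=10: fails
No j in [5,10] satisfies it → none.

none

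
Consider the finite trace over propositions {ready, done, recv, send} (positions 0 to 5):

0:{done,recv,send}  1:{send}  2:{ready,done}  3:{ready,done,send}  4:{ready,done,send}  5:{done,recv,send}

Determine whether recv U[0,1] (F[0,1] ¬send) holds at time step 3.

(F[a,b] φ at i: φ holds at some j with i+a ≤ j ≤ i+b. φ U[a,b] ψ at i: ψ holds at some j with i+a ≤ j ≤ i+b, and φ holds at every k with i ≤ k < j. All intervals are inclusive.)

Need some j in [3,4] with F[0,1] ¬send, and recv at every k in [3,j-1].
  j=3: F[0,1] ¬send — fails (none in [3,4]).
  j=4: F[0,1] ¬send — fails (none in [4,5]).
No j in the window works → until fails.

Does not hold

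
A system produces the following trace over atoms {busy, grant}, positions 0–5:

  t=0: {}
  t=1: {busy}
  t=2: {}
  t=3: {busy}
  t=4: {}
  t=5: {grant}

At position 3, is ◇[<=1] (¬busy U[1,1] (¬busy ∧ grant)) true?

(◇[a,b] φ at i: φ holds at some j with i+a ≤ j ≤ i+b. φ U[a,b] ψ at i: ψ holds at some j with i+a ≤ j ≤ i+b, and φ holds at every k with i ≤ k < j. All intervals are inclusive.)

True

Check (¬busy U[1,1] (¬busy ∧ grant)) at each j in [3,4]:
  j=3: fails
  j=4: holds
Found at j=4 → formula holds.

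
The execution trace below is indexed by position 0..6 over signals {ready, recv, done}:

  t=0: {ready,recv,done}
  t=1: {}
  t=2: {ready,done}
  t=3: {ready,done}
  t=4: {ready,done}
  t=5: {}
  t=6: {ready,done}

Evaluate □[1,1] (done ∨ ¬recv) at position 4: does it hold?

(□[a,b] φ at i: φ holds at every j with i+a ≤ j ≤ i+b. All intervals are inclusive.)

Yes

Check (done ∨ ¬recv) at every j in [5,5]:
  j=5: true
All positions satisfy it → formula holds.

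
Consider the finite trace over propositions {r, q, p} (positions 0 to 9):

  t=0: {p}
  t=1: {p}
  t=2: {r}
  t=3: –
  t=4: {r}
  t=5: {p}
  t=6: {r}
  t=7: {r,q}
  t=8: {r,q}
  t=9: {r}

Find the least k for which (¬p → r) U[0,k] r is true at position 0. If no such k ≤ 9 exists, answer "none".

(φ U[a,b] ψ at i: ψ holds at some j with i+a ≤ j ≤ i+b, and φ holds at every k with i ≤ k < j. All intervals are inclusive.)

2

Need earliest j ≥ 0 with r, and (¬p → r) at every k in [0,j-1].
  j=0: rhs fails.
  j=1: rhs fails.
  j=2: rhs holds; lhs holds on [0,1]. k = 2.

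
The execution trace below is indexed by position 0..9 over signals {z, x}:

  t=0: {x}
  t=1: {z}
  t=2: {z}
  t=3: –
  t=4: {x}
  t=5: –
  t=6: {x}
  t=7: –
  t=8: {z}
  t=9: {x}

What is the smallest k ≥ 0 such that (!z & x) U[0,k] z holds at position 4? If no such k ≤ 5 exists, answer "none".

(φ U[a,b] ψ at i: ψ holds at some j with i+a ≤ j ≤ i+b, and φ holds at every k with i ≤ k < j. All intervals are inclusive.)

none

Need earliest j ≥ 4 with z, and (!z & x) at every k in [4,j-1].
  j=4: rhs fails.
  j=5: rhs fails.
  j=6: rhs fails.
  j=7: rhs fails.
  j=8: rhs holds but lhs fails at k=5.
  j=9: rhs fails.
No witness within the range → none.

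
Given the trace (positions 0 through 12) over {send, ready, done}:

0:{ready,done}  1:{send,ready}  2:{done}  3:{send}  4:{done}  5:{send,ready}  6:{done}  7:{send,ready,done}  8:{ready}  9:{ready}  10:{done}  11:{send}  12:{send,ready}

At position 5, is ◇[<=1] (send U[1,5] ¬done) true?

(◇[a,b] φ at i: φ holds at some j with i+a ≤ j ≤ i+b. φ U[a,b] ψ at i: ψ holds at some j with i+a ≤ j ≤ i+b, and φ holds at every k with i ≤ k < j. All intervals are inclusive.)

Check (send U[1,5] ¬done) at each j in [5,6]:
  j=5: fails
  j=6: fails
No position in the window satisfies it → formula fails.

No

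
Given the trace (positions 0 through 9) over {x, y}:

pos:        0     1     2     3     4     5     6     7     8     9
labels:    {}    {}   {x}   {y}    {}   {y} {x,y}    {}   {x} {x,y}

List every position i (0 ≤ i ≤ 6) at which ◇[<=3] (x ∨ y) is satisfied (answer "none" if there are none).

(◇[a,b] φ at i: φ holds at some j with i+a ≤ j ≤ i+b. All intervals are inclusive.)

0, 1, 2, 3, 4, 5, 6

Evaluate at each i in [0,6]:
  i=0: ✓ (witness j=2)
  i=1: ✓ (witness j=2)
  i=2: ✓ (witness j=2)
  i=3: ✓ (witness j=3)
  i=4: ✓ (witness j=5)
  i=5: ✓ (witness j=5)
  i=6: ✓ (witness j=6)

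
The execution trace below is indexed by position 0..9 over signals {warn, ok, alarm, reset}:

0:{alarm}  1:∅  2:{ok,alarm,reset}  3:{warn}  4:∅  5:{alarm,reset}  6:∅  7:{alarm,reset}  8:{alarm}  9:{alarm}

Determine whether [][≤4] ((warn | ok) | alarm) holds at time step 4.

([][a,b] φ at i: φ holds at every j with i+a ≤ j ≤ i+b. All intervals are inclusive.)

Check ((warn | ok) | alarm) at every j in [4,8]:
  j=4: false
  j=5: true
  j=6: false
  j=7: true
  j=8: true
Fails at j=4 → formula fails.

False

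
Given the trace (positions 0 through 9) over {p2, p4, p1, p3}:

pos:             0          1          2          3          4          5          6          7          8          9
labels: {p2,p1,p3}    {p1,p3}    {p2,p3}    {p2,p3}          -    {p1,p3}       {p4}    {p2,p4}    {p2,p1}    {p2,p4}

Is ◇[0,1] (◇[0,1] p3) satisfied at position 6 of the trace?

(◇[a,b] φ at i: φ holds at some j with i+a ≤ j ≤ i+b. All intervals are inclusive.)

Check ◇[0,1] p3 at each j in [6,7]:
  j=6: fails (none in [6,7])
  j=7: fails (none in [7,8])
No position in the window satisfies it → formula fails.

Does not hold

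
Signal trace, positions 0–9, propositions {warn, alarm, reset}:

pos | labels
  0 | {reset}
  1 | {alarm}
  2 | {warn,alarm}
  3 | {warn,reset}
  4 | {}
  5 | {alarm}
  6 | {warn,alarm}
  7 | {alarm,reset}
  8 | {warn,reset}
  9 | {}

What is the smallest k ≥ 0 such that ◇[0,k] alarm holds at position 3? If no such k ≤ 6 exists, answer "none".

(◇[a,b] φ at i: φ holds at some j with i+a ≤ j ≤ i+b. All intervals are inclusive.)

2

Scan j = 3,4,… for alarm:
  j=3: fails
  j=4: fails
  j=5: holds
First hit at j=5, so smallest k = 5-3 = 2.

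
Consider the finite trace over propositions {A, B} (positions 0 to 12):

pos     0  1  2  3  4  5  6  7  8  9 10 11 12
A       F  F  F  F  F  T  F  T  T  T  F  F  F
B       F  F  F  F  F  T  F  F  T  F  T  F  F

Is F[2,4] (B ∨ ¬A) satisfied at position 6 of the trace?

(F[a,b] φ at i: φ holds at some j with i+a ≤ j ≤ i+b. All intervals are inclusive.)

Yes

Check (B ∨ ¬A) at each j in [8,10]:
  j=8: true
  j=9: false
  j=10: true
Found at j=8 → formula holds.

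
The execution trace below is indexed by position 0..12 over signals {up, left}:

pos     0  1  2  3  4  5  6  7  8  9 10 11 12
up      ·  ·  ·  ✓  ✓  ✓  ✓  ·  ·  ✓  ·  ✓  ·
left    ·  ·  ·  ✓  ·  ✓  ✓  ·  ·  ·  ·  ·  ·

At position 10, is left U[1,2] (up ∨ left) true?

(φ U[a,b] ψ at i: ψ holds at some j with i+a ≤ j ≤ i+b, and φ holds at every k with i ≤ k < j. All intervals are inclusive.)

Need some j in [11,12] with (up ∨ left), and left at every k in [10,j-1].
  j=11: (up ∨ left) holds, but left fails at k=10 → not this j.
  j=12: (up ∨ left) false.
No j in the window works → until fails.

Does not hold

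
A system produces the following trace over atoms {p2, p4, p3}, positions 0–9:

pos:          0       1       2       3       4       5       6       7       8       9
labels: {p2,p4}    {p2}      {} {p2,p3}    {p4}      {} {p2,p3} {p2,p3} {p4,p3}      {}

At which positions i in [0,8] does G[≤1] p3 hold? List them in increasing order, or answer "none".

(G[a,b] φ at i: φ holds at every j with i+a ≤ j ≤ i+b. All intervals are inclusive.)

6, 7

Evaluate at each i in [0,8]:
  i=0: ✗ (fails at j=0)
  i=1: ✗ (fails at j=1)
  i=2: ✗ (fails at j=2)
  i=3: ✗ (fails at j=4)
  i=4: ✗ (fails at j=4)
  i=5: ✗ (fails at j=5)
  i=6: ✓ (all of [6,7])
  i=7: ✓ (all of [7,8])
  i=8: ✗ (fails at j=9)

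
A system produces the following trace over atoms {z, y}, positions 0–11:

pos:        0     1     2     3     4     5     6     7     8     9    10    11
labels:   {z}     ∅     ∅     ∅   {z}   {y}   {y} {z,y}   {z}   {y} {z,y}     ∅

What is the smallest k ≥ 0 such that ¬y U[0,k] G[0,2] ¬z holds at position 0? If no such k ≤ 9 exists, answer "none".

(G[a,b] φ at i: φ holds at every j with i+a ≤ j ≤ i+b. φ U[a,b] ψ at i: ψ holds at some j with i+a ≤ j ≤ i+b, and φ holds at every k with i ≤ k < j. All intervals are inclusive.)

1

Need earliest j ≥ 0 with G[0,2] ¬z, and ¬y at every k in [0,j-1].
  j=0: rhs fails.
  j=1: rhs holds; lhs holds on [0,0]. k = 1.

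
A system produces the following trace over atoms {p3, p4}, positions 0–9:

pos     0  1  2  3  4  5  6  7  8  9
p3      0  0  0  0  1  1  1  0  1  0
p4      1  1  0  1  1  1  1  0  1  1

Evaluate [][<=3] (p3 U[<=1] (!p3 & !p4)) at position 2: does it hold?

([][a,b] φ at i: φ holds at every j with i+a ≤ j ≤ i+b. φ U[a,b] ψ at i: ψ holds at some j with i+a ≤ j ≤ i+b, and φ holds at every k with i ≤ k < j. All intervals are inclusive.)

Check (p3 U[<=1] (!p3 & !p4)) at every j in [2,5]:
  j=2: holds
  j=3: fails
  j=4: fails
  j=5: fails
Fails at j=3 → formula fails.

False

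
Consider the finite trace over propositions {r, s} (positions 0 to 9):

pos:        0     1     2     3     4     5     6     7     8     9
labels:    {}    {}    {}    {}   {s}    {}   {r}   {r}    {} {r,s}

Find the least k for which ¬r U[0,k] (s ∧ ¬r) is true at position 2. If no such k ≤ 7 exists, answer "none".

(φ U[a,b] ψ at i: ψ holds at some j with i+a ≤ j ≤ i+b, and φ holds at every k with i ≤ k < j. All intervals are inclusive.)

2

Need earliest j ≥ 2 with (s ∧ ¬r), and ¬r at every k in [2,j-1].
  j=2: rhs fails.
  j=3: rhs fails.
  j=4: rhs holds; lhs holds on [2,3]. k = 2.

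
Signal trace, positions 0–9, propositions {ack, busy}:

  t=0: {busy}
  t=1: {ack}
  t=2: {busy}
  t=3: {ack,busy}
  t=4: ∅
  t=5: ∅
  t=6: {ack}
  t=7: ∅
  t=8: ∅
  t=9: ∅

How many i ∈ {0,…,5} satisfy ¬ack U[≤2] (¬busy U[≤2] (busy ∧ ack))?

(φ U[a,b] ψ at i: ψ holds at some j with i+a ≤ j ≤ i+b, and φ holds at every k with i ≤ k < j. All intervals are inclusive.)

2

Evaluate at each i in [0,5]:
  i=0: ✗ (no rhs in [0,2])
  i=1: ✗ (lhs fails at k=1 before rhs at j=3)
  i=2: ✓ (rhs at j=3; lhs holds on [2,2])
  i=3: ✓ (rhs at j=3)
  i=4: ✗ (no rhs in [4,6])
  i=5: ✗ (no rhs in [5,7])
Positions where it holds: {2, 3} → 2.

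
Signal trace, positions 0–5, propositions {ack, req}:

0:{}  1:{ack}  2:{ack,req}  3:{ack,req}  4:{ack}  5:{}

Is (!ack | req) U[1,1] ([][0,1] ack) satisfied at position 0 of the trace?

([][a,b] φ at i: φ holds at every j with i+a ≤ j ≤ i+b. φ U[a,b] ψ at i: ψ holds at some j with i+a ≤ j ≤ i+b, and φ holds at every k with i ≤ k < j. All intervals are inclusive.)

True

Need some j in [1,1] with [][0,1] ack, and (!ack | req) at every k in [0,j-1].
  j=1: [][0,1] ack holds; (!ack | req) holds at every k in [0,0] → satisfied.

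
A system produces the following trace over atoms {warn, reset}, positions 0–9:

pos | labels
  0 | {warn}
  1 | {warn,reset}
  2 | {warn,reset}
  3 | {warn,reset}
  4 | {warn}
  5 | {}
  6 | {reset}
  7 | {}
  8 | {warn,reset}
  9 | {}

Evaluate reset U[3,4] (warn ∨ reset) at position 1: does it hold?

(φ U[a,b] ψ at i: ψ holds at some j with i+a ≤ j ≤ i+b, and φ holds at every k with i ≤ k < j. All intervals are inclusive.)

Holds

Need some j in [4,5] with (warn ∨ reset), and reset at every k in [1,j-1].
  j=4: (warn ∨ reset) holds; reset holds at every k in [1,3] → satisfied.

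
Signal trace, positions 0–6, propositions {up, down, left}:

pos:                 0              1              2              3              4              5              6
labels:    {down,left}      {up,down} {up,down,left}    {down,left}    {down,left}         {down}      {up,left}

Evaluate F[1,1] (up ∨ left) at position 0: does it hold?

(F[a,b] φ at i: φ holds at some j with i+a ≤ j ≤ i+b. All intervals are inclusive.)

Check (up ∨ left) at each j in [1,1]:
  j=1: true
Found at j=1 → formula holds.

Yes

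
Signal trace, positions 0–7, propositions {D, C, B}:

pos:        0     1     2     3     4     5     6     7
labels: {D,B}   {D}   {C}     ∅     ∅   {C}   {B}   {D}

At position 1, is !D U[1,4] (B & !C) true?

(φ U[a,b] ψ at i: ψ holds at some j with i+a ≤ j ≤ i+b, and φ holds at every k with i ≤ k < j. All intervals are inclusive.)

Does not hold

Need some j in [2,5] with (B & !C), and !D at every k in [1,j-1].
  j=2: (B & !C) false.
  j=3: (B & !C) false.
  j=4: (B & !C) false.
  j=5: (B & !C) false.
No j in the window works → until fails.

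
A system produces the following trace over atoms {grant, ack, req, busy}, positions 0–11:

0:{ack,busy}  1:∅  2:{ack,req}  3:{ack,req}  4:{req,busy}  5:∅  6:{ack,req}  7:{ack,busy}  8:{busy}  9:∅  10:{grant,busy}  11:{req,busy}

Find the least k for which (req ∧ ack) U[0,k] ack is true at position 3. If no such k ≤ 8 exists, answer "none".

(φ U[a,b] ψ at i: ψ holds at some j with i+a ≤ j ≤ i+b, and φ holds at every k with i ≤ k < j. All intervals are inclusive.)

Need earliest j ≥ 3 with ack, and (req ∧ ack) at every k in [3,j-1].
  j=3: rhs holds (empty prefix). k = 0.

0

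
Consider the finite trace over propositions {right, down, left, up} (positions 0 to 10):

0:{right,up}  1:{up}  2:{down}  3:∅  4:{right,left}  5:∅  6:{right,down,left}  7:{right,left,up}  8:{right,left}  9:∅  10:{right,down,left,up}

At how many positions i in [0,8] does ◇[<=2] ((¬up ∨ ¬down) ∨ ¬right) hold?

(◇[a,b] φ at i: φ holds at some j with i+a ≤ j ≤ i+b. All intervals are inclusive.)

Evaluate at each i in [0,8]:
  i=0: ✓ (witness j=0)
  i=1: ✓ (witness j=1)
  i=2: ✓ (witness j=2)
  i=3: ✓ (witness j=3)
  i=4: ✓ (witness j=4)
  i=5: ✓ (witness j=5)
  i=6: ✓ (witness j=6)
  i=7: ✓ (witness j=7)
  i=8: ✓ (witness j=8)
Positions where it holds: {0, 1, 2, 3, 4, 5, 6, 7, 8} → 9.

9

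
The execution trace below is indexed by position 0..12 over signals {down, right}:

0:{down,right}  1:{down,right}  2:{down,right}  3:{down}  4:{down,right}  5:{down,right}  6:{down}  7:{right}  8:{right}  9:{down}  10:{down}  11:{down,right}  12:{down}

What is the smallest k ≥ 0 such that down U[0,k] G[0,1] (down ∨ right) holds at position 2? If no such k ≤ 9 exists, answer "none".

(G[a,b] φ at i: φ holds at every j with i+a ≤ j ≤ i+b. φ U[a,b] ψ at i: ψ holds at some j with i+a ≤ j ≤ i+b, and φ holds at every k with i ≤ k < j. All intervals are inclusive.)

Need earliest j ≥ 2 with G[0,1] (down ∨ right), and down at every k in [2,j-1].
  j=2: rhs holds (empty prefix). k = 0.

0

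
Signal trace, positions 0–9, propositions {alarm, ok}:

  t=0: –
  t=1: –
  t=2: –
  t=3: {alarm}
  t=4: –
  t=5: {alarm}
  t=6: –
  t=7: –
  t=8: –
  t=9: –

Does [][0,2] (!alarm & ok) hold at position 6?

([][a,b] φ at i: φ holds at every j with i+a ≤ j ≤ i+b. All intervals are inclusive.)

Check (!alarm & ok) at every j in [6,8]:
  j=6: false
  j=7: false
  j=8: false
Fails at j=6 → formula fails.

No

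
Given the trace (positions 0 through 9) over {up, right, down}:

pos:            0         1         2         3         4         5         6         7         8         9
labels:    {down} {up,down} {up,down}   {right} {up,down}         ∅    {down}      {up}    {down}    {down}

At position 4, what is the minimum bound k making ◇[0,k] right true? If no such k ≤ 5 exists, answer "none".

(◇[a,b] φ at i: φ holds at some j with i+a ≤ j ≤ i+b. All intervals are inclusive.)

none

Scan j = 4,5,… for right:
  j=4: fails
  j=5: fails
  j=6: fails
  j=7: fails
  j=8: fails
  j=9: fails
No j in [4,9] satisfies it → none.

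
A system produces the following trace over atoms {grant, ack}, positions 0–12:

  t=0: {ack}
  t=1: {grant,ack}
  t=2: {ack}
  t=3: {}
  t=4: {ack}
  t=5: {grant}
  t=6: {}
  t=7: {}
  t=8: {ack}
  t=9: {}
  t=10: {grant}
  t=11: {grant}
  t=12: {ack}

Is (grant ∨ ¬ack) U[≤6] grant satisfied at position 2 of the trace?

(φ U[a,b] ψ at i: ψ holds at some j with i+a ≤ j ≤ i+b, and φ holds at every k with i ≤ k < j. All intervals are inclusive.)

No

Need some j in [2,8] with grant, and (grant ∨ ¬ack) at every k in [2,j-1].
  j=2: grant false.
  j=3: grant false.
  j=4: grant false.
  j=5: grant holds, but (grant ∨ ¬ack) fails at k=2 → not this j.
  j=6: grant false.
  j=7: grant false.
  j=8: grant false.
No j in the window works → until fails.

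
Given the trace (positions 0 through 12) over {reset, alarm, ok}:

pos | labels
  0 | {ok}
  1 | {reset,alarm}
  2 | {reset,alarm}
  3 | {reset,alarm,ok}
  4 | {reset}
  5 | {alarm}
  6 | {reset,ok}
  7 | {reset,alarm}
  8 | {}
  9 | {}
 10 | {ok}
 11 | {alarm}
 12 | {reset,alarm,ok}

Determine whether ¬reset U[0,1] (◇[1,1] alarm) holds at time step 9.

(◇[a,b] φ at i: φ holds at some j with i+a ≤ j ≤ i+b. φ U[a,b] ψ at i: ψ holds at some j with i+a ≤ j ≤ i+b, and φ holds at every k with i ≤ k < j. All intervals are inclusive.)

Holds

Need some j in [9,10] with ◇[1,1] alarm, and ¬reset at every k in [9,j-1].
  j=9: ◇[1,1] alarm — fails (none in [10,10]).
  j=10: ◇[1,1] alarm holds; ¬reset holds at every k in [9,9] → satisfied.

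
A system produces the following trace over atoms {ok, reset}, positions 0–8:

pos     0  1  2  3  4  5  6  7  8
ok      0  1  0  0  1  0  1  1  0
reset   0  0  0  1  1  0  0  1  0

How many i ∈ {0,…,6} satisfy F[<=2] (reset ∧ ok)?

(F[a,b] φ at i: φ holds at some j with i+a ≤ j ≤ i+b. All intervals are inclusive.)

Evaluate at each i in [0,6]:
  i=0: ✗ (none in [0,2])
  i=1: ✗ (none in [1,3])
  i=2: ✓ (witness j=4)
  i=3: ✓ (witness j=4)
  i=4: ✓ (witness j=4)
  i=5: ✓ (witness j=7)
  i=6: ✓ (witness j=7)
Positions where it holds: {2, 3, 4, 5, 6} → 5.

5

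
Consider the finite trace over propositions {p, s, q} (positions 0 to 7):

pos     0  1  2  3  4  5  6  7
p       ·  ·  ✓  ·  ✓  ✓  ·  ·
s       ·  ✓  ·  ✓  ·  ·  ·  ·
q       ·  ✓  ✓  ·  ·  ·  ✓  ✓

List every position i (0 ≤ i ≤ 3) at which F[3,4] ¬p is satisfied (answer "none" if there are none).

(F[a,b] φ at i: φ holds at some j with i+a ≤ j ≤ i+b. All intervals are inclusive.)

Evaluate at each i in [0,3]:
  i=0: ✓ (witness j=3)
  i=1: ✗ (none in [4,5])
  i=2: ✓ (witness j=6)
  i=3: ✓ (witness j=6)

0, 2, 3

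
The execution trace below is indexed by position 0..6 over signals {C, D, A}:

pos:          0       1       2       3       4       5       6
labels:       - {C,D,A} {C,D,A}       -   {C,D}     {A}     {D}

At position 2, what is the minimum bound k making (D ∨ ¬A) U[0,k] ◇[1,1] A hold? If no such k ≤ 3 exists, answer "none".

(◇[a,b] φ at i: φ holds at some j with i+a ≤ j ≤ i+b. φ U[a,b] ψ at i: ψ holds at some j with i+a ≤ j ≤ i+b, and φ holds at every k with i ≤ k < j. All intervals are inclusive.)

2

Need earliest j ≥ 2 with ◇[1,1] A, and (D ∨ ¬A) at every k in [2,j-1].
  j=2: rhs fails.
  j=3: rhs fails.
  j=4: rhs holds; lhs holds on [2,3]. k = 2.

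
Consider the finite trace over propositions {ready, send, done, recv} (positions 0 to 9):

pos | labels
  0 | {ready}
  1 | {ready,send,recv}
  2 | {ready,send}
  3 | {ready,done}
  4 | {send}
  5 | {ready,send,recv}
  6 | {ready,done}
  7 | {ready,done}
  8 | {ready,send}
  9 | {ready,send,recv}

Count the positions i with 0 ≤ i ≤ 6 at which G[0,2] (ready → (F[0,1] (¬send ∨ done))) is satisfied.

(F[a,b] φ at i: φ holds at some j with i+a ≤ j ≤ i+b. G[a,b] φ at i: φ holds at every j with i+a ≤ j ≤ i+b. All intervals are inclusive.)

Evaluate at each i in [0,6]:
  i=0: ✗ (fails at j=1)
  i=1: ✗ (fails at j=1)
  i=2: ✓ (all of [2,4])
  i=3: ✓ (all of [3,5])
  i=4: ✓ (all of [4,6])
  i=5: ✓ (all of [5,7])
  i=6: ✗ (fails at j=8)
Positions where it holds: {2, 3, 4, 5} → 4.

4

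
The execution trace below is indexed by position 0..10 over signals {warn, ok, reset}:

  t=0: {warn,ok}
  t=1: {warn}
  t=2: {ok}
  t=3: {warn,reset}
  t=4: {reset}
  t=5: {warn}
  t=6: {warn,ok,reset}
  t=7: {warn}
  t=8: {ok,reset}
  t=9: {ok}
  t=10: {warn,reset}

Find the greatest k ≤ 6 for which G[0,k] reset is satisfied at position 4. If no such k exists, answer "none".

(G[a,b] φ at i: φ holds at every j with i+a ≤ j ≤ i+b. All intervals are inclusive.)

reset must hold from j=4 onward; find where it first fails.
  j=4: holds
  j=5: fails
Holds on [4,4], so largest k = 0.

0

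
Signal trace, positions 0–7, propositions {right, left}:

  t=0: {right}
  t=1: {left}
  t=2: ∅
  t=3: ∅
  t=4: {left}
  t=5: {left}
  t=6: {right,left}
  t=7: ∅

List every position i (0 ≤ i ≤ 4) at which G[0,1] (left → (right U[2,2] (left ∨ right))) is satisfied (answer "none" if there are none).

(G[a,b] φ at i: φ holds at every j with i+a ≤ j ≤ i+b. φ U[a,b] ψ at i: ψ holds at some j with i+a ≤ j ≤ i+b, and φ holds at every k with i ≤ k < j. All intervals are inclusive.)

Evaluate at each i in [0,4]:
  i=0: ✗ (fails at j=1)
  i=1: ✗ (fails at j=1)
  i=2: ✓ (all of [2,3])
  i=3: ✗ (fails at j=4)
  i=4: ✗ (fails at j=4)

2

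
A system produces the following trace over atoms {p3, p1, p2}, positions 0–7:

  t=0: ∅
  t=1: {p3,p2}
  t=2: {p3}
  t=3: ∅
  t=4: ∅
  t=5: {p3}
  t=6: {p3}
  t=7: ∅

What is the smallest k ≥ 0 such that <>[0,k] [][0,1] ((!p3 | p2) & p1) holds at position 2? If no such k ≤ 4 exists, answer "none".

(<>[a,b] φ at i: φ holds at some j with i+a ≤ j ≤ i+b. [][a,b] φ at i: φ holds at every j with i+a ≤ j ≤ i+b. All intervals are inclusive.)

Scan j = 2,3,… for [][0,1] ((!p3 | p2) & p1):
  j=2: fails
  j=3: fails
  j=4: fails
  j=5: fails
  j=6: fails
No j in [2,6] satisfies it → none.

none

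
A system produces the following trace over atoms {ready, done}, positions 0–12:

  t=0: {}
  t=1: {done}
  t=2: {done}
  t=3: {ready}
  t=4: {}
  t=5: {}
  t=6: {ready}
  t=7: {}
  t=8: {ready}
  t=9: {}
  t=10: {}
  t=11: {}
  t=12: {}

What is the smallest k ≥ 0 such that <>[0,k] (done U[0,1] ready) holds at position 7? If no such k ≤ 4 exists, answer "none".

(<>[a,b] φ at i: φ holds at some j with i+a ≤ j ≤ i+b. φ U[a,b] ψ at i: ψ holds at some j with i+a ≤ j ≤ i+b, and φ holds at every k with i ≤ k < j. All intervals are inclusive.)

1

Scan j = 7,8,… for (done U[0,1] ready):
  j=7: fails
  j=8: holds
First hit at j=8, so smallest k = 8-7 = 1.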